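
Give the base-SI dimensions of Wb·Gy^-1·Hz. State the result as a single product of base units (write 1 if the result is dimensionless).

kg·s⁻¹·A⁻¹

Wb = V·s (flux: a volt is a weber per second),
    = kg·m²·s⁻²·A⁻¹.
Gy = J/kg (absorbed dose = energy per mass),
    = m²·s⁻².
So Gy⁻¹ = m⁻²·s².
Hz = 1/s = s⁻¹ (frequency is cycles per second).
Combining: Wb·Gy⁻¹·Hz = (kg·m²·s⁻²·A⁻¹) · (m⁻²·s²) · s⁻¹ = kg·s⁻¹·A⁻¹.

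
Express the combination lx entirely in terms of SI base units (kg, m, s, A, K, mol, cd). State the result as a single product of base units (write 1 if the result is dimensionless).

lx = m⁻²·cd.

m⁻²·cd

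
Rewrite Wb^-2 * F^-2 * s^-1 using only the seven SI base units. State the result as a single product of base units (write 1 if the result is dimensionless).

s⁻⁵·A⁻²

Wb = V·s (flux: a volt is a weber per second),
    = kg·m²·s⁻²·A⁻¹.
So Wb⁻² = kg⁻²·m⁻⁴·s⁴·A².
F = C/V (capacitance = charge per voltage),
    = A·s/(kg·m²·s⁻³·A⁻¹) (substituting C and V),
    = kg⁻¹·m⁻²·s⁴·A².
So F⁻² = kg²·m⁴·s⁻⁸·A⁻⁴.
Combining: Wb⁻²·F⁻²·s⁻¹ = (kg⁻²·m⁻⁴·s⁴·A²) · (kg²·m⁴·s⁻⁸·A⁻⁴) · s⁻¹ = s⁻⁵·A⁻².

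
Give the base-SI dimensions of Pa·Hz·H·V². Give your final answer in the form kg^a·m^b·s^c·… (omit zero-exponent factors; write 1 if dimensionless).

kg⁴·m⁵·s⁻¹¹·A⁻⁴

Pa = N/m² (pressure = force per area),
    = kg·m⁻¹·s⁻².
Hz = 1/s = s⁻¹ (frequency is cycles per second).
H = Wb/A (inductance = flux per current),
    = kg·m²·s⁻²·A⁻².
V = W/A (potential = power per current),
    = kg·m²·s⁻³·A⁻¹.
So V² = kg²·m⁴·s⁻⁶·A⁻².
Combining: Pa·Hz·H·V² = (kg·m⁻¹·s⁻²) · s⁻¹ · (kg·m²·s⁻²·A⁻²) · (kg²·m⁴·s⁻⁶·A⁻²) = kg⁴·m⁵·s⁻¹¹·A⁻⁴.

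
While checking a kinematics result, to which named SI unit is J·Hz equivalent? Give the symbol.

W

J = N·m (work = force × distance),
    = kg·m²·s⁻².
Hz = 1/s = s⁻¹ (frequency is cycles per second).
Combining: J·Hz = (kg·m²·s⁻²) · s⁻¹ = kg·m²·s⁻³.
kg·m²·s⁻³ is the base-SI form of the watt.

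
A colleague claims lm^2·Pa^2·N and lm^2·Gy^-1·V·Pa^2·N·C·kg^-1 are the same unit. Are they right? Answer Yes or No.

Left side:
  lm = cd·sr = cd (luminous flux; sr is dimensionless).
  So lm² = cd².
  Pa = N/m² (pressure = force per area),
      = kg·m⁻¹·s⁻².
  So Pa² = kg²·m⁻²·s⁻⁴.
  N = kg·m/s² = kg·m·s⁻² (force = mass × acceleration).
  Combining: lm²·Pa²·N = cd² · (kg²·m⁻²·s⁻⁴) · (kg·m·s⁻²) = kg³·m⁻¹·s⁻⁶·cd².
Right side:
  lm = cd.
  So lm² = cd².
  Gy = m²·s⁻².
  So Gy⁻¹ = m⁻²·s².
  V = kg·m²·s⁻³·A⁻¹.
  Pa = kg·m⁻¹·s⁻².
  So Pa² = kg²·m⁻²·s⁻⁴.
  N = kg·m·s⁻².
  C = s·A.
  Combining: lm²·Gy⁻¹·V·Pa²·N·C·kg⁻¹ = cd² · (m⁻²·s²) · (kg·m²·s⁻³·A⁻¹) · (kg²·m⁻²·s⁻⁴) · (kg·m·s⁻²) · (s·A) · kg⁻¹ = kg³·m⁻¹·s⁻⁶·cd².
Both reduce to kg³·m⁻¹·s⁻⁶·cd².

Yes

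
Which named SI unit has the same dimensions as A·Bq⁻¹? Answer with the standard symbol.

C

Bq = 1/s = s⁻¹ (activity is decays per second).
So Bq⁻¹ = s.
Combining: A·Bq⁻¹ = A · s = s·A.
s·A is the base-SI form of the coulomb.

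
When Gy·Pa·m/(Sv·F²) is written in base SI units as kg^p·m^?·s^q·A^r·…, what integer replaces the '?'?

Gy = J/kg (absorbed dose = energy per mass),
    = m²·s⁻².
Sv = J/kg (equivalent dose = energy per mass),
    = m²·s⁻².
So Sv⁻¹ = m⁻²·s².
Pa = N/m² (pressure = force per area),
    = kg·m⁻¹·s⁻².
F = C/V (capacitance = charge per voltage),
    = A·s/(kg·m²·s⁻³·A⁻¹) (substituting C and V),
    = kg⁻¹·m⁻²·s⁴·A².
So F⁻² = kg²·m⁴·s⁻⁸·A⁻⁴.
Combining: Gy·Sv⁻¹·Pa·F⁻²·m = (m²·s⁻²) · (m⁻²·s²) · (kg·m⁻¹·s⁻²) · (kg²·m⁴·s⁻⁸·A⁻⁴) · m = kg³·m⁴·s⁻¹⁰·A⁻⁴.
The exponent of m is 4.

4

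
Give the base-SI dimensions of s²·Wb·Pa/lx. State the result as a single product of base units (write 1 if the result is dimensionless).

lx = lm/m² (illuminance = luminous flux per area),
    = m⁻²·cd.
So lx⁻¹ = m²·cd⁻¹.
Wb = V·s (flux: a volt is a weber per second),
    = kg·m²·s⁻²·A⁻¹.
Pa = N/m² (pressure = force per area),
    = kg·m⁻¹·s⁻².
Combining: s²·lx⁻¹·Wb·Pa = s² · (m²·cd⁻¹) · (kg·m²·s⁻²·A⁻¹) · (kg·m⁻¹·s⁻²) = kg²·m³·s⁻²·A⁻¹·cd⁻¹.

kg²·m³·s⁻²·A⁻¹·cd⁻¹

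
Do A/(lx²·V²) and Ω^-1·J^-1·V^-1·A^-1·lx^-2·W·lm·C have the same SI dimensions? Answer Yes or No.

Left side:
  lx = lm/m² (illuminance = luminous flux per area),
      = m⁻²·cd.
  So lx⁻² = m⁴·cd⁻².
  V = W/A (potential = power per current),
      = kg·m²·s⁻³·A⁻¹.
  So V⁻² = kg⁻²·m⁻⁴·s⁶·A².
  Combining: lx⁻²·V⁻²·A = (m⁴·cd⁻²) · (kg⁻²·m⁻⁴·s⁶·A²) · A = kg⁻²·s⁶·A³·cd⁻².
Right side:
  Ω = kg·m²·s⁻³·A⁻².
  So Ω⁻¹ = kg⁻¹·m⁻²·s³·A².
  J = kg·m²·s⁻².
  So J⁻¹ = kg⁻¹·m⁻²·s².
  V = kg·m²·s⁻³·A⁻¹.
  So V⁻¹ = kg⁻¹·m⁻²·s³·A.
  lx = m⁻²·cd.
  So lx⁻² = m⁴·cd⁻².
  W = kg·m²·s⁻³.
  lm = cd.
  C = s·A.
  Combining: Ω⁻¹·J⁻¹·V⁻¹·A⁻¹·lx⁻²·W·lm·C = (kg⁻¹·m⁻²·s³·A²) · (kg⁻¹·m⁻²·s²) · (kg⁻¹·m⁻²·s³·A) · A⁻¹ · (m⁴·cd⁻²) · (kg·m²·s⁻³) · cd · (s·A) = kg⁻²·s⁶·A³·cd⁻¹.
Left is kg⁻²·s⁶·A³·cd⁻²; right is kg⁻²·s⁶·A³·cd⁻¹ — different.

No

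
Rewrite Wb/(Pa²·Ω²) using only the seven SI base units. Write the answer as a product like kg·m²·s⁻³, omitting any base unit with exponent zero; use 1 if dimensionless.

kg⁻³·s⁸·A³

Pa = kg·m⁻¹·s⁻².
So Pa⁻² = kg⁻²·m²·s⁴.
Wb = kg·m²·s⁻²·A⁻¹.
Ω = kg·m²·s⁻³·A⁻².
So Ω⁻² = kg⁻²·m⁻⁴·s⁶·A⁴.
Combining: Pa⁻²·Wb·Ω⁻² = (kg⁻²·m²·s⁴) · (kg·m²·s⁻²·A⁻¹) · (kg⁻²·m⁻⁴·s⁶·A⁴) = kg⁻³·s⁸·A³.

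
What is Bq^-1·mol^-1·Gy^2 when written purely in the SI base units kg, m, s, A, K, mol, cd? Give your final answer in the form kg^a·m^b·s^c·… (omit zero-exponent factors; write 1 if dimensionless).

Bq = 1/s = s⁻¹ (activity is decays per second).
So Bq⁻¹ = s.
Gy = J/kg (absorbed dose = energy per mass),
    = m²·s⁻².
So Gy² = m⁴·s⁻⁴.
Combining: Bq⁻¹·mol⁻¹·Gy² = s · mol⁻¹ · (m⁴·s⁻⁴) = m⁴·s⁻³·mol⁻¹.

m⁴·s⁻³·mol⁻¹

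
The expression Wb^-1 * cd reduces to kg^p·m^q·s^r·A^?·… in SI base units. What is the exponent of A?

Wb = kg·m²·s⁻²·A⁻¹.
So Wb⁻¹ = kg⁻¹·m⁻²·s²·A.
Combining: Wb⁻¹·cd = (kg⁻¹·m⁻²·s²·A) · cd = kg⁻¹·m⁻²·s²·A·cd.
The exponent of A is 1.

1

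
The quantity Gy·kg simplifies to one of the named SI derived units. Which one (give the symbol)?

J

Gy = J/kg (absorbed dose = energy per mass),
    = m²·s⁻².
Combining: Gy·kg = (m²·s⁻²) · kg = kg·m²·s⁻².
kg·m²·s⁻² is the base-SI form of the joule.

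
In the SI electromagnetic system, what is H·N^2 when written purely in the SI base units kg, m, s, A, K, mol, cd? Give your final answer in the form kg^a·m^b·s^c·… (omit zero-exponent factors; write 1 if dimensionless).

kg³·m⁴·s⁻⁶·A⁻²

H = kg·m²·s⁻²·A⁻².
N = kg·m·s⁻².
So N² = kg²·m²·s⁻⁴.
Combining: H·N² = (kg·m²·s⁻²·A⁻²) · (kg²·m²·s⁻⁴) = kg³·m⁴·s⁻⁶·A⁻².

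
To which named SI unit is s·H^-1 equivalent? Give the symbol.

S

H = kg·m²·s⁻²·A⁻².
So H⁻¹ = kg⁻¹·m⁻²·s²·A².
Combining: s·H⁻¹ = s · (kg⁻¹·m⁻²·s²·A²) = kg⁻¹·m⁻²·s³·A².
kg⁻¹·m⁻²·s³·A² is the base-SI form of the siemens.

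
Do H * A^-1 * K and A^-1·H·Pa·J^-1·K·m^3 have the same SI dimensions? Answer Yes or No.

Yes

Left side:
  H = kg·m²·s⁻²·A⁻².
  Combining: H·A⁻¹·K = (kg·m²·s⁻²·A⁻²) · A⁻¹ · K = kg·m²·s⁻²·A⁻³·K.
Right side:
  H = kg·m²·s⁻²·A⁻².
  Pa = kg·m⁻¹·s⁻².
  J = kg·m²·s⁻².
  So J⁻¹ = kg⁻¹·m⁻²·s².
  Combining: A⁻¹·H·Pa·J⁻¹·K·m³ = A⁻¹ · (kg·m²·s⁻²·A⁻²) · (kg·m⁻¹·s⁻²) · (kg⁻¹·m⁻²·s²) · K · m³ = kg·m²·s⁻²·A⁻³·K.
Both reduce to kg·m²·s⁻²·A⁻³·K.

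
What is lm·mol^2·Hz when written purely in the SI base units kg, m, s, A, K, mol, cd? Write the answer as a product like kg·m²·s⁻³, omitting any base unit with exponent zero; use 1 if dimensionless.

lm = cd·sr = cd (luminous flux; sr is dimensionless).
Hz = 1/s = s⁻¹ (frequency is cycles per second).
Combining: lm·mol²·Hz = cd · mol² · s⁻¹ = s⁻¹·mol²·cd.

s⁻¹·mol²·cd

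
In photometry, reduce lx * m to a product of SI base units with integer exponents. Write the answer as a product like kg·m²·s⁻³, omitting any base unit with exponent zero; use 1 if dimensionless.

m⁻¹·cd

lx = m⁻²·cd.
Combining: lx·m = (m⁻²·cd) · m = m⁻¹·cd.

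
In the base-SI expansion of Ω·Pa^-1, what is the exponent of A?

-2

Ω = kg·m²·s⁻³·A⁻².
Pa = kg·m⁻¹·s⁻².
So Pa⁻¹ = kg⁻¹·m·s².
Combining: Ω·Pa⁻¹ = (kg·m²·s⁻³·A⁻²) · (kg⁻¹·m·s²) = m³·s⁻¹·A⁻².
The exponent of A is -2.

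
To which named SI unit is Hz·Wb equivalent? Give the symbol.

V

Hz = s⁻¹.
Wb = kg·m²·s⁻²·A⁻¹.
Combining: Hz·Wb = s⁻¹ · (kg·m²·s⁻²·A⁻¹) = kg·m²·s⁻³·A⁻¹.
kg·m²·s⁻³·A⁻¹ is the base-SI form of the volt.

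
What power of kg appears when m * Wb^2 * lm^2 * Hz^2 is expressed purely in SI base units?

Wb = kg·m²·s⁻²·A⁻¹.
So Wb² = kg²·m⁴·s⁻⁴·A⁻².
lm = cd.
So lm² = cd².
Hz = s⁻¹.
So Hz² = s⁻².
Combining: m·Wb²·lm²·Hz² = m · (kg²·m⁴·s⁻⁴·A⁻²) · cd² · s⁻² = kg²·m⁵·s⁻⁶·A⁻²·cd².
The exponent of kg is 2.

2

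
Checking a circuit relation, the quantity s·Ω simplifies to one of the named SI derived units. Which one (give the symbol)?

H

Ω = V/A (resistance = voltage per current),
    = kg·m²·s⁻³·A⁻².
Combining: s·Ω = s · (kg·m²·s⁻³·A⁻²) = kg·m²·s⁻²·A⁻².
kg·m²·s⁻²·A⁻² is the base-SI form of the henry.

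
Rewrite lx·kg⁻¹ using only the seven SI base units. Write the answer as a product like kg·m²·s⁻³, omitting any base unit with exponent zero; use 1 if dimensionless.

kg⁻¹·m⁻²·cd

lx = lm/m² (illuminance = luminous flux per area),
    = m⁻²·cd.
Combining: lx·kg⁻¹ = (m⁻²·cd) · kg⁻¹ = kg⁻¹·m⁻²·cd.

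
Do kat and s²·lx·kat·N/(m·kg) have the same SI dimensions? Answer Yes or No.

Left side:
  kat = s⁻¹·mol.
Right side:
  lx = lm/m² (illuminance = luminous flux per area),
      = m⁻²·cd.
  kat = mol/s = s⁻¹·mol (catalytic activity).
  N = kg·m/s² = kg·m·s⁻² (force = mass × acceleration).
  Combining: m⁻¹·s²·kg⁻¹·lx·kat·N = m⁻¹ · s² · kg⁻¹ · (m⁻²·cd) · (s⁻¹·mol) · (kg·m·s⁻²) = m⁻²·s⁻¹·mol·cd.
Left is s⁻¹·mol; right is m⁻²·s⁻¹·mol·cd — different.

No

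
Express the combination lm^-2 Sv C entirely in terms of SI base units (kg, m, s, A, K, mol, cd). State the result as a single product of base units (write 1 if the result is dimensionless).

lm = cd·sr = cd (luminous flux; sr is dimensionless).
So lm⁻² = cd⁻².
Sv = J/kg (equivalent dose = energy per mass),
    = m²·s⁻².
C = A·s = s·A (charge = current × time).
Combining: lm⁻²·Sv·C = cd⁻² · (m²·s⁻²) · (s·A) = m²·s⁻¹·A·cd⁻².

m²·s⁻¹·A·cd⁻²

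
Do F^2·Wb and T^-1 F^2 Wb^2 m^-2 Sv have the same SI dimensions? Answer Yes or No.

No

Left side:
  F = kg⁻¹·m⁻²·s⁴·A².
  So F² = kg⁻²·m⁻⁴·s⁸·A⁴.
  Wb = kg·m²·s⁻²·A⁻¹.
  Combining: F²·Wb = (kg⁻²·m⁻⁴·s⁸·A⁴) · (kg·m²·s⁻²·A⁻¹) = kg⁻¹·m⁻²·s⁶·A³.
Right side:
  T = kg·s⁻²·A⁻¹.
  So T⁻¹ = kg⁻¹·s²·A.
  F = kg⁻¹·m⁻²·s⁴·A².
  So F² = kg⁻²·m⁻⁴·s⁸·A⁴.
  Wb = kg·m²·s⁻²·A⁻¹.
  So Wb² = kg²·m⁴·s⁻⁴·A⁻².
  Sv = m²·s⁻².
  Combining: T⁻¹·F²·Wb²·m⁻²·Sv = (kg⁻¹·s²·A) · (kg⁻²·m⁻⁴·s⁸·A⁴) · (kg²·m⁴·s⁻⁴·A⁻²) · m⁻² · (m²·s⁻²) = kg⁻¹·s⁴·A³.
Left is kg⁻¹·m⁻²·s⁶·A³; right is kg⁻¹·s⁴·A³ — different.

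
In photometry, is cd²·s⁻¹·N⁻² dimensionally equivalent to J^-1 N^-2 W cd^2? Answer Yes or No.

Yes

Left side:
  N = kg·m/s² = kg·m·s⁻² (force = mass × acceleration).
  So N⁻² = kg⁻²·m⁻²·s⁴.
  Combining: cd²·s⁻¹·N⁻² = cd² · s⁻¹ · (kg⁻²·m⁻²·s⁴) = kg⁻²·m⁻²·s³·cd².
Right side:
  J = N·m (work = force × distance),
      = kg·m²·s⁻².
  So J⁻¹ = kg⁻¹·m⁻²·s².
  N = kg·m/s² = kg·m·s⁻² (force = mass × acceleration).
  So N⁻² = kg⁻²·m⁻²·s⁴.
  W = J/s (power = energy per time),
      = kg·m²·s⁻³.
  Combining: J⁻¹·N⁻²·W·cd² = (kg⁻¹·m⁻²·s²) · (kg⁻²·m⁻²·s⁴) · (kg·m²·s⁻³) · cd² = kg⁻²·m⁻²·s³·cd².
Both reduce to kg⁻²·m⁻²·s³·cd².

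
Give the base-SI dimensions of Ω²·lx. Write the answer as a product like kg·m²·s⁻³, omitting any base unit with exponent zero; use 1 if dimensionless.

kg²·m²·s⁻⁶·A⁻⁴·cd

Ω = kg·m²·s⁻³·A⁻².
So Ω² = kg²·m⁴·s⁻⁶·A⁻⁴.
lx = m⁻²·cd.
Combining: Ω²·lx = (kg²·m⁴·s⁻⁶·A⁻⁴) · (m⁻²·cd) = kg²·m²·s⁻⁶·A⁻⁴·cd.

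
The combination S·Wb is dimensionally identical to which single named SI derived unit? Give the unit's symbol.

S = 1/Ω (conductance is reciprocal resistance),
    = kg⁻¹·m⁻²·s³·A².
Wb = V·s (flux: a volt is a weber per second),
    = kg·m²·s⁻²·A⁻¹.
Combining: S·Wb = (kg⁻¹·m⁻²·s³·A²) · (kg·m²·s⁻²·A⁻¹) = s·A.
s·A is the base-SI form of the coulomb.

C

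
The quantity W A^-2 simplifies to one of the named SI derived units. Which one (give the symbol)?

W = kg·m²·s⁻³.
Combining: W·A⁻² = (kg·m²·s⁻³) · A⁻² = kg·m²·s⁻³·A⁻².
kg·m²·s⁻³·A⁻² is the base-SI form of the ohm.

Ω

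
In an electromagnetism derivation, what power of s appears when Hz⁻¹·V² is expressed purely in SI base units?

Hz = s⁻¹.
So Hz⁻¹ = s.
V = kg·m²·s⁻³·A⁻¹.
So V² = kg²·m⁴·s⁻⁶·A⁻².
Combining: Hz⁻¹·V² = s · (kg²·m⁴·s⁻⁶·A⁻²) = kg²·m⁴·s⁻⁵·A⁻².
The exponent of s is -5.

-5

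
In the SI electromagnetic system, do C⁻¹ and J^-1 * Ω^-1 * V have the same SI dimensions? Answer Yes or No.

No

Left side:
  C = s·A.
  So C⁻¹ = s⁻¹·A⁻¹.
Right side:
  J = N·m (work = force × distance),
      = kg·m²·s⁻².
  So J⁻¹ = kg⁻¹·m⁻²·s².
  Ω = V/A (resistance = voltage per current),
      = kg·m²·s⁻³·A⁻².
  So Ω⁻¹ = kg⁻¹·m⁻²·s³·A².
  V = W/A (potential = power per current),
      = kg·m²·s⁻³·A⁻¹.
  Combining: J⁻¹·Ω⁻¹·V = (kg⁻¹·m⁻²·s²) · (kg⁻¹·m⁻²·s³·A²) · (kg·m²·s⁻³·A⁻¹) = kg⁻¹·m⁻²·s²·A.
Left is s⁻¹·A⁻¹; right is kg⁻¹·m⁻²·s²·A — different.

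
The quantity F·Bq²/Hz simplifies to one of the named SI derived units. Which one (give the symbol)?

S

F = kg⁻¹·m⁻²·s⁴·A².
Bq = s⁻¹.
So Bq² = s⁻².
Hz = s⁻¹.
So Hz⁻¹ = s.
Combining: F·Bq²·Hz⁻¹ = (kg⁻¹·m⁻²·s⁴·A²) · s⁻² · s = kg⁻¹·m⁻²·s³·A².
kg⁻¹·m⁻²·s³·A² is the base-SI form of the siemens.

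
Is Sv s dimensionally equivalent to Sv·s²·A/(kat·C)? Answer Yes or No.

No

Left side:
  Sv = m²·s⁻².
  Combining: Sv·s = (m²·s⁻²) · s = m²·s⁻¹.
Right side:
  kat = mol/s = s⁻¹·mol (catalytic activity).
  So kat⁻¹ = s·mol⁻¹.
  Sv = J/kg (equivalent dose = energy per mass),
      = m²·s⁻².
  C = A·s = s·A (charge = current × time).
  So C⁻¹ = s⁻¹·A⁻¹.
  Combining: kat⁻¹·Sv·s²·A·C⁻¹ = (s·mol⁻¹) · (m²·s⁻²) · s² · A · (s⁻¹·A⁻¹) = m²·mol⁻¹.
Left is m²·s⁻¹; right is m²·mol⁻¹ — different.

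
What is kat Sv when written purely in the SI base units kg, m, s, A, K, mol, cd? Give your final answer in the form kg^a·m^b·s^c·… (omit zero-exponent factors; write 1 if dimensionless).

kat = s⁻¹·mol.
Sv = m²·s⁻².
Combining: kat·Sv = (s⁻¹·mol) · (m²·s⁻²) = m²·s⁻³·mol.

m²·s⁻³·mol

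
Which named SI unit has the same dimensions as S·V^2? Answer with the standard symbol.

S = 1/Ω (conductance is reciprocal resistance),
    = kg⁻¹·m⁻²·s³·A².
V = W/A (potential = power per current),
    = kg·m²·s⁻³·A⁻¹.
So V² = kg²·m⁴·s⁻⁶·A⁻².
Combining: S·V² = (kg⁻¹·m⁻²·s³·A²) · (kg²·m⁴·s⁻⁶·A⁻²) = kg·m²·s⁻³.
kg·m²·s⁻³ is the base-SI form of the watt.

W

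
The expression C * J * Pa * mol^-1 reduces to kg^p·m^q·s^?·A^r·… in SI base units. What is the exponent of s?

-3

C = A·s = s·A (charge = current × time).
J = N·m (work = force × distance),
    = kg·m²·s⁻².
Pa = N/m² (pressure = force per area),
    = kg·m⁻¹·s⁻².
Combining: C·J·Pa·mol⁻¹ = (s·A) · (kg·m²·s⁻²) · (kg·m⁻¹·s⁻²) · mol⁻¹ = kg²·m·s⁻³·A·mol⁻¹.
The exponent of s is -3.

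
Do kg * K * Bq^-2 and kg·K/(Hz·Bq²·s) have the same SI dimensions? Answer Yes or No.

Left side:
  Bq = 1/s = s⁻¹ (activity is decays per second).
  So Bq⁻² = s².
  Combining: kg·K·Bq⁻² = kg · K · s² = kg·s²·K.
Right side:
  Hz = 1/s = s⁻¹ (frequency is cycles per second).
  So Hz⁻¹ = s.
  Bq = 1/s = s⁻¹ (activity is decays per second).
  So Bq⁻² = s².
  Combining: Hz⁻¹·Bq⁻²·kg·K·s⁻¹ = s · s² · kg · K · s⁻¹ = kg·s²·K.
Both reduce to kg·s²·K.

Yes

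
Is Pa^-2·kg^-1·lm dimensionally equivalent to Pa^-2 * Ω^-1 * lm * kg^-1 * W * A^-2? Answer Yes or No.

Yes

Left side:
  Pa = N/m² (pressure = force per area),
      = kg·m⁻¹·s⁻².
  So Pa⁻² = kg⁻²·m²·s⁴.
  lm = cd·sr = cd (luminous flux; sr is dimensionless).
  Combining: Pa⁻²·kg⁻¹·lm = (kg⁻²·m²·s⁴) · kg⁻¹ · cd = kg⁻³·m²·s⁴·cd.
Right side:
  Pa = N/m² (pressure = force per area),
      = kg·m⁻¹·s⁻².
  So Pa⁻² = kg⁻²·m²·s⁴.
  Ω = V/A (resistance = voltage per current),
      = kg·m²·s⁻³·A⁻².
  So Ω⁻¹ = kg⁻¹·m⁻²·s³·A².
  lm = cd·sr = cd (luminous flux; sr is dimensionless).
  W = J/s (power = energy per time),
      = kg·m²·s⁻³.
  Combining: Pa⁻²·Ω⁻¹·lm·kg⁻¹·W·A⁻² = (kg⁻²·m²·s⁴) · (kg⁻¹·m⁻²·s³·A²) · cd · kg⁻¹ · (kg·m²·s⁻³) · A⁻² = kg⁻³·m²·s⁴·cd.
Both reduce to kg⁻³·m²·s⁴·cd.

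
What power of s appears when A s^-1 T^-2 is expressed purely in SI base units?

3

T = Wb/m² (flux density = flux per area),
    = kg·s⁻²·A⁻¹.
So T⁻² = kg⁻²·s⁴·A².
Combining: A·s⁻¹·T⁻² = A · s⁻¹ · (kg⁻²·s⁴·A²) = kg⁻²·s³·A³.
The exponent of s is 3.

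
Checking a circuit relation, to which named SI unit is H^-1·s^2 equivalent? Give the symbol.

F

H = Wb/A (inductance = flux per current),
    = kg·m²·s⁻²·A⁻².
So H⁻¹ = kg⁻¹·m⁻²·s²·A².
Combining: H⁻¹·s² = (kg⁻¹·m⁻²·s²·A²) · s² = kg⁻¹·m⁻²·s⁴·A².
kg⁻¹·m⁻²·s⁴·A² is the base-SI form of the farad.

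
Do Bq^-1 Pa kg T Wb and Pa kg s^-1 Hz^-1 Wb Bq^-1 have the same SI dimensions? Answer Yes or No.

Left side:
  Bq = 1/s = s⁻¹ (activity is decays per second).
  So Bq⁻¹ = s.
  Pa = N/m² (pressure = force per area),
      = kg·m⁻¹·s⁻².
  T = Wb/m² (flux density = flux per area),
      = kg·s⁻²·A⁻¹.
  Wb = V·s (flux: a volt is a weber per second),
      = kg·m²·s⁻²·A⁻¹.
  Combining: Bq⁻¹·Pa·kg·T·Wb = s · (kg·m⁻¹·s⁻²) · kg · (kg·s⁻²·A⁻¹) · (kg·m²·s⁻²·A⁻¹) = kg⁴·m·s⁻⁵·A⁻².
Right side:
  Pa = N/m² (pressure = force per area),
      = kg·m⁻¹·s⁻².
  Hz = 1/s = s⁻¹ (frequency is cycles per second).
  So Hz⁻¹ = s.
  Wb = V·s (flux: a volt is a weber per second),
      = kg·m²·s⁻²·A⁻¹.
  Bq = 1/s = s⁻¹ (activity is decays per second).
  So Bq⁻¹ = s.
  Combining: Pa·kg·s⁻¹·Hz⁻¹·Wb·Bq⁻¹ = (kg·m⁻¹·s⁻²) · kg · s⁻¹ · s · (kg·m²·s⁻²·A⁻¹) · s = kg³·m·s⁻³·A⁻¹.
Left is kg⁴·m·s⁻⁵·A⁻²; right is kg³·m·s⁻³·A⁻¹ — different.

No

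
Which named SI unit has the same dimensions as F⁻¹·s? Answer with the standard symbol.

Ω

F = C/V (capacitance = charge per voltage),
    = A·s/(kg·m²·s⁻³·A⁻¹) (substituting C and V),
    = kg⁻¹·m⁻²·s⁴·A².
So F⁻¹ = kg·m²·s⁻⁴·A⁻².
Combining: F⁻¹·s = (kg·m²·s⁻⁴·A⁻²) · s = kg·m²·s⁻³·A⁻².
kg·m²·s⁻³·A⁻² is the base-SI form of the ohm.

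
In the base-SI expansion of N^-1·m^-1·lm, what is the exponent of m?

N = kg·m/s² = kg·m·s⁻² (force = mass × acceleration).
So N⁻¹ = kg⁻¹·m⁻¹·s².
lm = cd·sr = cd (luminous flux; sr is dimensionless).
Combining: N⁻¹·m⁻¹·lm = (kg⁻¹·m⁻¹·s²) · m⁻¹ · cd = kg⁻¹·m⁻²·s²·cd.
The exponent of m is -2.

-2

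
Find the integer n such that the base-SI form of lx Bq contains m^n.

lx = m⁻²·cd.
Bq = s⁻¹.
Combining: lx·Bq = (m⁻²·cd) · s⁻¹ = m⁻²·s⁻¹·cd.
The exponent of m is -2.

-2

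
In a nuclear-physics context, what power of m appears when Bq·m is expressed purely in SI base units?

1

Bq = s⁻¹.
Combining: Bq·m = s⁻¹ · m = m·s⁻¹.
The exponent of m is 1.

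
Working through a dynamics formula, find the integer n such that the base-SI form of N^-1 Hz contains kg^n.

-1

N = kg·m/s² = kg·m·s⁻² (force = mass × acceleration).
So N⁻¹ = kg⁻¹·m⁻¹·s².
Hz = 1/s = s⁻¹ (frequency is cycles per second).
Combining: N⁻¹·Hz = (kg⁻¹·m⁻¹·s²) · s⁻¹ = kg⁻¹·m⁻¹·s.
The exponent of kg is -1.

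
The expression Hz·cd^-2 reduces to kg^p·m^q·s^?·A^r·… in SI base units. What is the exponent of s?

Hz = s⁻¹.
Combining: Hz·cd⁻² = s⁻¹ · cd⁻² = s⁻¹·cd⁻².
The exponent of s is -1.

-1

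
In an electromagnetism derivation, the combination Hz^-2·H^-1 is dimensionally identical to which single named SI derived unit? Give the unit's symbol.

F

Hz = s⁻¹.
So Hz⁻² = s².
H = kg·m²·s⁻²·A⁻².
So H⁻¹ = kg⁻¹·m⁻²·s²·A².
Combining: Hz⁻²·H⁻¹ = s² · (kg⁻¹·m⁻²·s²·A²) = kg⁻¹·m⁻²·s⁴·A².
kg⁻¹·m⁻²·s⁴·A² is the base-SI form of the farad.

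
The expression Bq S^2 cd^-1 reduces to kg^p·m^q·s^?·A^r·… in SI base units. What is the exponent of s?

Bq = s⁻¹.
S = kg⁻¹·m⁻²·s³·A².
So S² = kg⁻²·m⁻⁴·s⁶·A⁴.
Combining: Bq·S²·cd⁻¹ = s⁻¹ · (kg⁻²·m⁻⁴·s⁶·A⁴) · cd⁻¹ = kg⁻²·m⁻⁴·s⁵·A⁴·cd⁻¹.
The exponent of s is 5.

5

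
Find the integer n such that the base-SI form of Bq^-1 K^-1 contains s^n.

1

Bq = s⁻¹.
So Bq⁻¹ = s.
Combining: Bq⁻¹·K⁻¹ = s · K⁻¹ = s·K⁻¹.
The exponent of s is 1.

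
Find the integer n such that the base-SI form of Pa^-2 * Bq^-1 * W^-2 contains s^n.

11

Pa = N/m² (pressure = force per area),
    = kg·m⁻¹·s⁻².
So Pa⁻² = kg⁻²·m²·s⁴.
Bq = 1/s = s⁻¹ (activity is decays per second).
So Bq⁻¹ = s.
W = J/s (power = energy per time),
    = kg·m²·s⁻³.
So W⁻² = kg⁻²·m⁻⁴·s⁶.
Combining: Pa⁻²·Bq⁻¹·W⁻² = (kg⁻²·m²·s⁴) · s · (kg⁻²·m⁻⁴·s⁶) = kg⁻⁴·m⁻²·s¹¹.
The exponent of s is 11.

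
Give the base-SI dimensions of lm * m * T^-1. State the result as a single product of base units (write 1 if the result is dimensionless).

kg⁻¹·m·s²·A·cd

lm = cd.
T = kg·s⁻²·A⁻¹.
So T⁻¹ = kg⁻¹·s²·A.
Combining: lm·m·T⁻¹ = cd · m · (kg⁻¹·s²·A) = kg⁻¹·m·s²·A·cd.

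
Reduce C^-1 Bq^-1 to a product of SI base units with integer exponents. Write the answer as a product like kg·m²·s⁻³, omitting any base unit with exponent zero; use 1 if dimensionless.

A⁻¹

C = A·s = s·A (charge = current × time).
So C⁻¹ = s⁻¹·A⁻¹.
Bq = 1/s = s⁻¹ (activity is decays per second).
So Bq⁻¹ = s.
Combining: C⁻¹·Bq⁻¹ = (s⁻¹·A⁻¹) · s = A⁻¹.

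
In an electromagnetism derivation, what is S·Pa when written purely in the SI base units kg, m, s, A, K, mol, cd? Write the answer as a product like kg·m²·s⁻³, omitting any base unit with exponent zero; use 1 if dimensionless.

m⁻³·s·A²

S = kg⁻¹·m⁻²·s³·A².
Pa = kg·m⁻¹·s⁻².
Combining: S·Pa = (kg⁻¹·m⁻²·s³·A²) · (kg·m⁻¹·s⁻²) = m⁻³·s·A².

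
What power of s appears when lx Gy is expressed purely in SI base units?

-2

lx = lm/m² (illuminance = luminous flux per area),
    = m⁻²·cd.
Gy = J/kg (absorbed dose = energy per mass),
    = m²·s⁻².
Combining: lx·Gy = (m⁻²·cd) · (m²·s⁻²) = s⁻²·cd.
The exponent of s is -2.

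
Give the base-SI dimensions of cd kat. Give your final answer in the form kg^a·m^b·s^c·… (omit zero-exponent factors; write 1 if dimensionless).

kat = mol/s = s⁻¹·mol (catalytic activity).
Combining: cd·kat = cd · (s⁻¹·mol) = s⁻¹·mol·cd.

s⁻¹·mol·cd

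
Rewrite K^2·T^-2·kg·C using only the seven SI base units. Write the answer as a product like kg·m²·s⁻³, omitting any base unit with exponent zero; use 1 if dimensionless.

kg⁻¹·s⁵·A³·K²

T = Wb/m² (flux density = flux per area),
    = kg·s⁻²·A⁻¹.
So T⁻² = kg⁻²·s⁴·A².
C = A·s = s·A (charge = current × time).
Combining: K²·T⁻²·kg·C = K² · (kg⁻²·s⁴·A²) · kg · (s·A) = kg⁻¹·s⁵·A³·K².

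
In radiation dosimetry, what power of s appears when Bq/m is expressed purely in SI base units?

Bq = 1/s = s⁻¹ (activity is decays per second).
Combining: m⁻¹·Bq = m⁻¹ · s⁻¹ = m⁻¹·s⁻¹.
The exponent of s is -1.

-1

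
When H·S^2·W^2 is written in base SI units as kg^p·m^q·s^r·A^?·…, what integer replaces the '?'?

2

H = Wb/A (inductance = flux per current),
    = kg·m²·s⁻²·A⁻².
S = 1/Ω (conductance is reciprocal resistance),
    = kg⁻¹·m⁻²·s³·A².
So S² = kg⁻²·m⁻⁴·s⁶·A⁴.
W = J/s (power = energy per time),
    = kg·m²·s⁻³.
So W² = kg²·m⁴·s⁻⁶.
Combining: H·S²·W² = (kg·m²·s⁻²·A⁻²) · (kg⁻²·m⁻⁴·s⁶·A⁴) · (kg²·m⁴·s⁻⁶) = kg·m²·s⁻²·A².
The exponent of A is 2.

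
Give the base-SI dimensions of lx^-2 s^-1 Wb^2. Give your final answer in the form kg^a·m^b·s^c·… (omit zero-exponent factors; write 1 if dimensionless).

kg²·m⁸·s⁻⁵·A⁻²·cd⁻²

lx = lm/m² (illuminance = luminous flux per area),
    = m⁻²·cd.
So lx⁻² = m⁴·cd⁻².
Wb = V·s (flux: a volt is a weber per second),
    = kg·m²·s⁻²·A⁻¹.
So Wb² = kg²·m⁴·s⁻⁴·A⁻².
Combining: lx⁻²·s⁻¹·Wb² = (m⁴·cd⁻²) · s⁻¹ · (kg²·m⁴·s⁻⁴·A⁻²) = kg²·m⁸·s⁻⁵·A⁻²·cd⁻².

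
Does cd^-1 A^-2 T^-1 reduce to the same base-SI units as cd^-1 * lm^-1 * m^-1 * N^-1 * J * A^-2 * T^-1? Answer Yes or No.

No

Left side:
  T = Wb/m² (flux density = flux per area),
      = kg·s⁻²·A⁻¹.
  So T⁻¹ = kg⁻¹·s²·A.
  Combining: cd⁻¹·A⁻²·T⁻¹ = cd⁻¹ · A⁻² · (kg⁻¹·s²·A) = kg⁻¹·s²·A⁻¹·cd⁻¹.
Right side:
  lm = cd.
  So lm⁻¹ = cd⁻¹.
  N = kg·m·s⁻².
  So N⁻¹ = kg⁻¹·m⁻¹·s².
  J = kg·m²·s⁻².
  T = kg·s⁻²·A⁻¹.
  So T⁻¹ = kg⁻¹·s²·A.
  Combining: cd⁻¹·lm⁻¹·m⁻¹·N⁻¹·J·A⁻²·T⁻¹ = cd⁻¹ · cd⁻¹ · m⁻¹ · (kg⁻¹·m⁻¹·s²) · (kg·m²·s⁻²) · A⁻² · (kg⁻¹·s²·A) = kg⁻¹·s²·A⁻¹·cd⁻².
Left is kg⁻¹·s²·A⁻¹·cd⁻¹; right is kg⁻¹·s²·A⁻¹·cd⁻² — different.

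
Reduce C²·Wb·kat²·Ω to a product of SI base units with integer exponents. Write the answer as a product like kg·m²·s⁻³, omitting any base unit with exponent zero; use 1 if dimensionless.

C = s·A.
So C² = s²·A².
Wb = kg·m²·s⁻²·A⁻¹.
kat = s⁻¹·mol.
So kat² = s⁻²·mol².
Ω = kg·m²·s⁻³·A⁻².
Combining: C²·Wb·kat²·Ω = (s²·A²) · (kg·m²·s⁻²·A⁻¹) · (s⁻²·mol²) · (kg·m²·s⁻³·A⁻²) = kg²·m⁴·s⁻⁵·A⁻¹·mol².

kg²·m⁴·s⁻⁵·A⁻¹·mol²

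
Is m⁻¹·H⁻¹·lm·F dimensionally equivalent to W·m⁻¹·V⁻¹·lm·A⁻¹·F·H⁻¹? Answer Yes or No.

Left side:
  H = kg·m²·s⁻²·A⁻².
  So H⁻¹ = kg⁻¹·m⁻²·s²·A².
  lm = cd.
  F = kg⁻¹·m⁻²·s⁴·A².
  Combining: m⁻¹·H⁻¹·lm·F = m⁻¹ · (kg⁻¹·m⁻²·s²·A²) · cd · (kg⁻¹·m⁻²·s⁴·A²) = kg⁻²·m⁻⁵·s⁶·A⁴·cd.
Right side:
  W = J/s (power = energy per time),
      = kg·m²·s⁻³.
  V = W/A (potential = power per current),
      = kg·m²·s⁻³·A⁻¹.
  So V⁻¹ = kg⁻¹·m⁻²·s³·A.
  lm = cd·sr = cd (luminous flux; sr is dimensionless).
  F = C/V (capacitance = charge per voltage),
      = A·s/(kg·m²·s⁻³·A⁻¹) (substituting C and V),
      = kg⁻¹·m⁻²·s⁴·A².
  H = Wb/A (inductance = flux per current),
      = kg·m²·s⁻²·A⁻².
  So H⁻¹ = kg⁻¹·m⁻²·s²·A².
  Combining: W·m⁻¹·V⁻¹·lm·A⁻¹·F·H⁻¹ = (kg·m²·s⁻³) · m⁻¹ · (kg⁻¹·m⁻²·s³·A) · cd · A⁻¹ · (kg⁻¹·m⁻²·s⁴·A²) · (kg⁻¹·m⁻²·s²·A²) = kg⁻²·m⁻⁵·s⁶·A⁴·cd.
Both reduce to kg⁻²·m⁻⁵·s⁶·A⁴·cd.

Yes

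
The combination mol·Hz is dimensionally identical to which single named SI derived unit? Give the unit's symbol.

Hz = 1/s = s⁻¹ (frequency is cycles per second).
Combining: mol·Hz = mol · s⁻¹ = s⁻¹·mol.
s⁻¹·mol is the base-SI form of the katal.

kat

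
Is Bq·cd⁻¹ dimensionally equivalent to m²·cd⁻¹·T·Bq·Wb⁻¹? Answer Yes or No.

Yes

Left side:
  Bq = 1/s = s⁻¹ (activity is decays per second).
  Combining: Bq·cd⁻¹ = s⁻¹ · cd⁻¹ = s⁻¹·cd⁻¹.
Right side:
  T = kg·s⁻²·A⁻¹.
  Bq = s⁻¹.
  Wb = kg·m²·s⁻²·A⁻¹.
  So Wb⁻¹ = kg⁻¹·m⁻²·s²·A.
  Combining: m²·cd⁻¹·T·Bq·Wb⁻¹ = m² · cd⁻¹ · (kg·s⁻²·A⁻¹) · s⁻¹ · (kg⁻¹·m⁻²·s²·A) = s⁻¹·cd⁻¹.
Both reduce to s⁻¹·cd⁻¹.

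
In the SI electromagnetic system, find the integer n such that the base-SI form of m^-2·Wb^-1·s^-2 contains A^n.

Wb = kg·m²·s⁻²·A⁻¹.
So Wb⁻¹ = kg⁻¹·m⁻²·s²·A.
Combining: m⁻²·Wb⁻¹·s⁻² = m⁻² · (kg⁻¹·m⁻²·s²·A) · s⁻² = kg⁻¹·m⁻⁴·A.
The exponent of A is 1.

1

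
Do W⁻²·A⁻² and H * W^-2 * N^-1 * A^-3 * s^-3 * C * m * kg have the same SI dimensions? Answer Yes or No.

No

Left side:
  W = J/s (power = energy per time),
      = kg·m²·s⁻³.
  So W⁻² = kg⁻²·m⁻⁴·s⁶.
  Combining: W⁻²·A⁻² = (kg⁻²·m⁻⁴·s⁶) · A⁻² = kg⁻²·m⁻⁴·s⁶·A⁻².
Right side:
  H = kg·m²·s⁻²·A⁻².
  W = kg·m²·s⁻³.
  So W⁻² = kg⁻²·m⁻⁴·s⁶.
  N = kg·m·s⁻².
  So N⁻¹ = kg⁻¹·m⁻¹·s².
  C = s·A.
  Combining: H·W⁻²·N⁻¹·A⁻³·s⁻³·C·m·kg = (kg·m²·s⁻²·A⁻²) · (kg⁻²·m⁻⁴·s⁶) · (kg⁻¹·m⁻¹·s²) · A⁻³ · s⁻³ · (s·A) · m · kg = kg⁻¹·m⁻²·s⁴·A⁻⁴.
Left is kg⁻²·m⁻⁴·s⁶·A⁻²; right is kg⁻¹·m⁻²·s⁴·A⁻⁴ — different.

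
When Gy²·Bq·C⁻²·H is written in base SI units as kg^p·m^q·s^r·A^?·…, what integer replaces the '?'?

Gy = m²·s⁻².
So Gy² = m⁴·s⁻⁴.
Bq = s⁻¹.
C = s·A.
So C⁻² = s⁻²·A⁻².
H = kg·m²·s⁻²·A⁻².
Combining: Gy²·Bq·C⁻²·H = (m⁴·s⁻⁴) · s⁻¹ · (s⁻²·A⁻²) · (kg·m²·s⁻²·A⁻²) = kg·m⁶·s⁻⁹·A⁻⁴.
The exponent of A is -4.

-4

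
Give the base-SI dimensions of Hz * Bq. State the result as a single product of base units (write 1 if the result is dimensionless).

s⁻²

Hz = 1/s = s⁻¹ (frequency is cycles per second).
Bq = 1/s = s⁻¹ (activity is decays per second).
Combining: Hz·Bq = s⁻¹ · s⁻¹ = s⁻².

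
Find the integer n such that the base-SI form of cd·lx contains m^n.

lx = m⁻²·cd.
Combining: cd·lx = cd · (m⁻²·cd) = m⁻²·cd².
The exponent of m is -2.

-2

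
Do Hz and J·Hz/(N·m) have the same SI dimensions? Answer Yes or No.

Left side:
  Hz = 1/s = s⁻¹ (frequency is cycles per second).
Right side:
  J = kg·m²·s⁻².
  N = kg·m·s⁻².
  So N⁻¹ = kg⁻¹·m⁻¹·s².
  Hz = s⁻¹.
  Combining: J·N⁻¹·m⁻¹·Hz = (kg·m²·s⁻²) · (kg⁻¹·m⁻¹·s²) · m⁻¹ · s⁻¹ = s⁻¹.
Both reduce to s⁻¹.

Yes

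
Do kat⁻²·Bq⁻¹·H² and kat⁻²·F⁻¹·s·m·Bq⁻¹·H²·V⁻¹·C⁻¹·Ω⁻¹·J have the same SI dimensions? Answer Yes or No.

Left side:
  kat = mol/s = s⁻¹·mol (catalytic activity).
  So kat⁻² = s²·mol⁻².
  Bq = 1/s = s⁻¹ (activity is decays per second).
  So Bq⁻¹ = s.
  H = Wb/A (inductance = flux per current),
      = kg·m²·s⁻²·A⁻².
  So H² = kg²·m⁴·s⁻⁴·A⁻⁴.
  Combining: kat⁻²·Bq⁻¹·H² = (s²·mol⁻²) · s · (kg²·m⁴·s⁻⁴·A⁻⁴) = kg²·m⁴·s⁻¹·A⁻⁴·mol⁻².
Right side:
  kat = mol/s = s⁻¹·mol (catalytic activity).
  So kat⁻² = s²·mol⁻².
  F = C/V (capacitance = charge per voltage),
      = A·s/(kg·m²·s⁻³·A⁻¹) (substituting C and V),
      = kg⁻¹·m⁻²·s⁴·A².
  So F⁻¹ = kg·m²·s⁻⁴·A⁻².
  Bq = 1/s = s⁻¹ (activity is decays per second).
  So Bq⁻¹ = s.
  H = Wb/A (inductance = flux per current),
      = kg·m²·s⁻²·A⁻².
  So H² = kg²·m⁴·s⁻⁴·A⁻⁴.
  V = W/A (potential = power per current),
      = kg·m²·s⁻³·A⁻¹.
  So V⁻¹ = kg⁻¹·m⁻²·s³·A.
  C = A·s = s·A (charge = current × time).
  So C⁻¹ = s⁻¹·A⁻¹.
  Ω = V/A (resistance = voltage per current),
      = kg·m²·s⁻³·A⁻².
  So Ω⁻¹ = kg⁻¹·m⁻²·s³·A².
  J = N·m (work = force × distance),
      = kg·m²·s⁻².
  Combining: kat⁻²·F⁻¹·s·m·Bq⁻¹·H²·V⁻¹·C⁻¹·Ω⁻¹·J = (s²·mol⁻²) · (kg·m²·s⁻⁴·A⁻²) · s · m · s · (kg²·m⁴·s⁻⁴·A⁻⁴) · (kg⁻¹·m⁻²·s³·A) · (s⁻¹·A⁻¹) · (kg⁻¹·m⁻²·s³·A²) · (kg·m²·s⁻²) = kg²·m⁵·s⁻¹·A⁻⁴·mol⁻².
Left is kg²·m⁴·s⁻¹·A⁻⁴·mol⁻²; right is kg²·m⁵·s⁻¹·A⁻⁴·mol⁻² — different.

No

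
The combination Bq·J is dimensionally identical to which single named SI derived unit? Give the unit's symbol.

W

Bq = s⁻¹.
J = kg·m²·s⁻².
Combining: Bq·J = s⁻¹ · (kg·m²·s⁻²) = kg·m²·s⁻³.
kg·m²·s⁻³ is the base-SI form of the watt.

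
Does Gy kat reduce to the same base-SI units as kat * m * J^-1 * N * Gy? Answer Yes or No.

Yes

Left side:
  Gy = m²·s⁻².
  kat = s⁻¹·mol.
  Combining: Gy·kat = (m²·s⁻²) · (s⁻¹·mol) = m²·s⁻³·mol.
Right side:
  kat = s⁻¹·mol.
  J = kg·m²·s⁻².
  So J⁻¹ = kg⁻¹·m⁻²·s².
  N = kg·m·s⁻².
  Gy = m²·s⁻².
  Combining: kat·m·J⁻¹·N·Gy = (s⁻¹·mol) · m · (kg⁻¹·m⁻²·s²) · (kg·m·s⁻²) · (m²·s⁻²) = m²·s⁻³·mol.
Both reduce to m²·s⁻³·mol.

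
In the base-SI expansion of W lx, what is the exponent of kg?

W = J/s (power = energy per time),
    = kg·m²·s⁻³.
lx = lm/m² (illuminance = luminous flux per area),
    = m⁻²·cd.
Combining: W·lx = (kg·m²·s⁻³) · (m⁻²·cd) = kg·s⁻³·cd.
The exponent of kg is 1.

1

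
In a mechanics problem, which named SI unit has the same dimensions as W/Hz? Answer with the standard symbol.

W = kg·m²·s⁻³.
Hz = s⁻¹.
So Hz⁻¹ = s.
Combining: W·Hz⁻¹ = (kg·m²·s⁻³) · s = kg·m²·s⁻².
kg·m²·s⁻² is the base-SI form of the joule.

J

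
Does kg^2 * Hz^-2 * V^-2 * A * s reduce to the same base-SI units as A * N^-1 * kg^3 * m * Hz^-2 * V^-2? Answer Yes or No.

Left side:
  Hz = 1/s = s⁻¹ (frequency is cycles per second).
  So Hz⁻² = s².
  V = W/A (potential = power per current),
      = kg·m²·s⁻³·A⁻¹.
  So V⁻² = kg⁻²·m⁻⁴·s⁶·A².
  Combining: kg²·Hz⁻²·V⁻²·A·s = kg² · s² · (kg⁻²·m⁻⁴·s⁶·A²) · A · s = m⁻⁴·s⁹·A³.
Right side:
  N = kg·m/s² = kg·m·s⁻² (force = mass × acceleration).
  So N⁻¹ = kg⁻¹·m⁻¹·s².
  Hz = 1/s = s⁻¹ (frequency is cycles per second).
  So Hz⁻² = s².
  V = W/A (potential = power per current),
      = kg·m²·s⁻³·A⁻¹.
  So V⁻² = kg⁻²·m⁻⁴·s⁶·A².
  Combining: A·N⁻¹·kg³·m·Hz⁻²·V⁻² = A · (kg⁻¹·m⁻¹·s²) · kg³ · m · s² · (kg⁻²·m⁻⁴·s⁶·A²) = m⁻⁴·s¹⁰·A³.
Left is m⁻⁴·s⁹·A³; right is m⁻⁴·s¹⁰·A³ — different.

No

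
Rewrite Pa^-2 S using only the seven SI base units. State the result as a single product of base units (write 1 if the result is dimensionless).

Pa = kg·m⁻¹·s⁻².
So Pa⁻² = kg⁻²·m²·s⁴.
S = kg⁻¹·m⁻²·s³·A².
Combining: Pa⁻²·S = (kg⁻²·m²·s⁴) · (kg⁻¹·m⁻²·s³·A²) = kg⁻³·s⁷·A².

kg⁻³·s⁷·A²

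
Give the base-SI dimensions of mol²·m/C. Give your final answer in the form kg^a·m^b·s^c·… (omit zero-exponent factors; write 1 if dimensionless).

m·s⁻¹·A⁻¹·mol²

C = s·A.
So C⁻¹ = s⁻¹·A⁻¹.
Combining: C⁻¹·mol²·m = (s⁻¹·A⁻¹) · mol² · m = m·s⁻¹·A⁻¹·mol².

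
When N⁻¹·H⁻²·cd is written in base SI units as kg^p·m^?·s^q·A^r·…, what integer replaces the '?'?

-5

N = kg·m·s⁻².
So N⁻¹ = kg⁻¹·m⁻¹·s².
H = kg·m²·s⁻²·A⁻².
So H⁻² = kg⁻²·m⁻⁴·s⁴·A⁴.
Combining: N⁻¹·H⁻²·cd = (kg⁻¹·m⁻¹·s²) · (kg⁻²·m⁻⁴·s⁴·A⁴) · cd = kg⁻³·m⁻⁵·s⁶·A⁴·cd.
The exponent of m is -5.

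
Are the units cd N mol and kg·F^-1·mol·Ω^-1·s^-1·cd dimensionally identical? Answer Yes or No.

Left side:
  N = kg·m/s² = kg·m·s⁻² (force = mass × acceleration).
  Combining: cd·N·mol = cd · (kg·m·s⁻²) · mol = kg·m·s⁻²·mol·cd.
Right side:
  F = kg⁻¹·m⁻²·s⁴·A².
  So F⁻¹ = kg·m²·s⁻⁴·A⁻².
  Ω = kg·m²·s⁻³·A⁻².
  So Ω⁻¹ = kg⁻¹·m⁻²·s³·A².
  Combining: kg·F⁻¹·mol·Ω⁻¹·s⁻¹·cd = kg · (kg·m²·s⁻⁴·A⁻²) · mol · (kg⁻¹·m⁻²·s³·A²) · s⁻¹ · cd = kg·s⁻²·mol·cd.
Left is kg·m·s⁻²·mol·cd; right is kg·s⁻²·mol·cd — different.

No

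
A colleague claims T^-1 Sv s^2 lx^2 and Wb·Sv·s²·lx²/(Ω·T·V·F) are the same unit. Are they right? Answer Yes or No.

Yes

Left side:
  T = Wb/m² (flux density = flux per area),
      = kg·s⁻²·A⁻¹.
  So T⁻¹ = kg⁻¹·s²·A.
  Sv = J/kg (equivalent dose = energy per mass),
      = m²·s⁻².
  lx = lm/m² (illuminance = luminous flux per area),
      = m⁻²·cd.
  So lx² = m⁻⁴·cd².
  Combining: T⁻¹·Sv·s²·lx² = (kg⁻¹·s²·A) · (m²·s⁻²) · s² · (m⁻⁴·cd²) = kg⁻¹·m⁻²·s²·A·cd².
Right side:
  Wb = kg·m²·s⁻²·A⁻¹.
  Sv = m²·s⁻².
  Ω = kg·m²·s⁻³·A⁻².
  So Ω⁻¹ = kg⁻¹·m⁻²·s³·A².
  T = kg·s⁻²·A⁻¹.
  So T⁻¹ = kg⁻¹·s²·A.
  lx = m⁻²·cd.
  So lx² = m⁻⁴·cd².
  V = kg·m²·s⁻³·A⁻¹.
  So V⁻¹ = kg⁻¹·m⁻²·s³·A.
  F = kg⁻¹·m⁻²·s⁴·A².
  So F⁻¹ = kg·m²·s⁻⁴·A⁻².
  Combining: Wb·Sv·s²·Ω⁻¹·T⁻¹·lx²·V⁻¹·F⁻¹ = (kg·m²·s⁻²·A⁻¹) · (m²·s⁻²) · s² · (kg⁻¹·m⁻²·s³·A²) · (kg⁻¹·s²·A) · (m⁻⁴·cd²) · (kg⁻¹·m⁻²·s³·A) · (kg·m²·s⁻⁴·A⁻²) = kg⁻¹·m⁻²·s²·A·cd².
Both reduce to kg⁻¹·m⁻²·s²·A·cd².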